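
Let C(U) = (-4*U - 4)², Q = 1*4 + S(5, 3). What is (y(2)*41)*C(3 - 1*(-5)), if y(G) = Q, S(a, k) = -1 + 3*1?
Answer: 318816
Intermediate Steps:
S(a, k) = 2 (S(a, k) = -1 + 3 = 2)
Q = 6 (Q = 1*4 + 2 = 4 + 2 = 6)
y(G) = 6
C(U) = (-4 - 4*U)²
(y(2)*41)*C(3 - 1*(-5)) = (6*41)*(16*(1 + (3 - 1*(-5)))²) = 246*(16*(1 + (3 + 5))²) = 246*(16*(1 + 8)²) = 246*(16*9²) = 246*(16*81) = 246*1296 = 318816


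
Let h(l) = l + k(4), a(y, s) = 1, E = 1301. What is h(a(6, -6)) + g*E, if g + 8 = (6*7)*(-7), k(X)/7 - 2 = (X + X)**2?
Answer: -392439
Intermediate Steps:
k(X) = 14 + 28*X**2 (k(X) = 14 + 7*(X + X)**2 = 14 + 7*(2*X)**2 = 14 + 7*(4*X**2) = 14 + 28*X**2)
h(l) = 462 + l (h(l) = l + (14 + 28*4**2) = l + (14 + 28*16) = l + (14 + 448) = l + 462 = 462 + l)
g = -302 (g = -8 + (6*7)*(-7) = -8 + 42*(-7) = -8 - 294 = -302)
h(a(6, -6)) + g*E = (462 + 1) - 302*1301 = 463 - 392902 = -392439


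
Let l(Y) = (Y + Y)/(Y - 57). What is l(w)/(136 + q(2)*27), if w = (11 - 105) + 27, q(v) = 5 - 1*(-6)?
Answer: 67/26846 ≈ 0.0024957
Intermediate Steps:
q(v) = 11 (q(v) = 5 + 6 = 11)
w = -67 (w = -94 + 27 = -67)
l(Y) = 2*Y/(-57 + Y) (l(Y) = (2*Y)/(-57 + Y) = 2*Y/(-57 + Y))
l(w)/(136 + q(2)*27) = (2*(-67)/(-57 - 67))/(136 + 11*27) = (2*(-67)/(-124))/(136 + 297) = (2*(-67)*(-1/124))/433 = (67/62)*(1/433) = 67/26846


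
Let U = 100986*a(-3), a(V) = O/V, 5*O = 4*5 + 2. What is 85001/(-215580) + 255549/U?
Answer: -21150309229/9978174195 ≈ -2.1197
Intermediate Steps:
O = 22/5 (O = (4*5 + 2)/5 = (20 + 2)/5 = (⅕)*22 = 22/5 ≈ 4.4000)
a(V) = 22/(5*V)
U = -740564/5 (U = 100986*((22/5)/(-3)) = 100986*((22/5)*(-⅓)) = 100986*(-22/15) = -740564/5 ≈ -1.4811e+5)
85001/(-215580) + 255549/U = 85001/(-215580) + 255549/(-740564/5) = 85001*(-1/215580) + 255549*(-5/740564) = -85001/215580 - 1277745/740564 = -21150309229/9978174195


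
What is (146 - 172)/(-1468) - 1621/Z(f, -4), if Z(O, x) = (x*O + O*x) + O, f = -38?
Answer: -296589/48811 ≈ -6.0763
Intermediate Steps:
Z(O, x) = O + 2*O*x (Z(O, x) = (O*x + O*x) + O = 2*O*x + O = O + 2*O*x)
(146 - 172)/(-1468) - 1621/Z(f, -4) = (146 - 172)/(-1468) - 1621*(-1/(38*(1 + 2*(-4)))) = -26*(-1/1468) - 1621*(-1/(38*(1 - 8))) = 13/734 - 1621/((-38*(-7))) = 13/734 - 1621/266 = -296589/48811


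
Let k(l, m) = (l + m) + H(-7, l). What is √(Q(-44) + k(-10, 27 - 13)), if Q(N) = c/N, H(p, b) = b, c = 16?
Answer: I*√770/11 ≈ 2.5226*I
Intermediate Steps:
k(l, m) = m + 2*l (k(l, m) = (l + m) + l = m + 2*l)
Q(N) = 16/N
√(Q(-44) + k(-10, 27 - 13)) = √(16/(-44) + ((27 - 13) + 2*(-10))) = √(16*(-1/44) + (14 - 20)) = √(-4/11 - 6) = √(-70/11) = I*√770/11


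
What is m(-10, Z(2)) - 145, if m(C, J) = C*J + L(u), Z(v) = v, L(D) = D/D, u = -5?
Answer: -164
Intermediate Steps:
L(D) = 1
m(C, J) = 1 + C*J (m(C, J) = C*J + 1 = 1 + C*J)
m(-10, Z(2)) - 145 = (1 - 10*2) - 145 = (1 - 20) - 145 = -19 - 145 = -164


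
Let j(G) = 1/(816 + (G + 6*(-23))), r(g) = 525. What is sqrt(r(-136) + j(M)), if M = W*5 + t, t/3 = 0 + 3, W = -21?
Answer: sqrt(177830682)/582 ≈ 22.913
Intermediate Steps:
t = 9 (t = 3*(0 + 3) = 3*3 = 9)
M = -96 (M = -21*5 + 9 = -105 + 9 = -96)
j(G) = 1/(678 + G) (j(G) = 1/(816 + (G - 138)) = 1/(816 + (-138 + G)) = 1/(678 + G))
sqrt(r(-136) + j(M)) = sqrt(525 + 1/(678 - 96)) = sqrt(525 + 1/582) = sqrt(305551/582) = sqrt(177830682)/582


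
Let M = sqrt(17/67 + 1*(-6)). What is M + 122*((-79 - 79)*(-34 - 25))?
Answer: 1137284 + I*sqrt(25795)/67 ≈ 1.1373e+6 + 2.3971*I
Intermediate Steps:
M = I*sqrt(25795)/67 (M = sqrt(17*(1/67) - 6) = sqrt(17/67 - 6) = sqrt(-385/67) = I*sqrt(25795)/67 ≈ 2.3971*I)
M + 122*((-79 - 79)*(-34 - 25)) = I*sqrt(25795)/67 + 122*((-79 - 79)*(-34 - 25)) = I*sqrt(25795)/67 + 122*(-158*(-59)) = I*sqrt(25795)/67 + 122*9322 = I*sqrt(25795)/67 + 1137284 = 1137284 + I*sqrt(25795)/67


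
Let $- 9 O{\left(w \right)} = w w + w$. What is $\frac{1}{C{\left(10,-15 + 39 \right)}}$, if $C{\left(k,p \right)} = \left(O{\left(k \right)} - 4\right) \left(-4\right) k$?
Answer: $\frac{9}{5840} \approx 0.0015411$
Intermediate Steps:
$O{\left(w \right)} = - \frac{w}{9} - \frac{w^{2}}{9}$ ($O{\left(w \right)} = - \frac{w w + w}{9} = - \frac{w^{2} + w}{9} = - \frac{w + w^{2}}{9} = - \frac{w}{9} - \frac{w^{2}}{9}$)
$C{\left(k,p \right)} = k \left(16 + \frac{4 k \left(1 + k\right)}{9}\right)$ ($C{\left(k,p \right)} = \left(- \frac{k \left(1 + k\right)}{9} - 4\right) \left(-4\right) k = \left(-4 - \frac{k \left(1 + k\right)}{9}\right) \left(-4\right) k = \left(16 + \frac{4 k \left(1 + k\right)}{9}\right) k = k \left(16 + \frac{4 k \left(1 + k\right)}{9}\right)$)
$\frac{1}{C{\left(10,-15 + 39 \right)}} = \frac{1}{\frac{4}{9} \cdot 10 \left(36 + 10 + 10^{2}\right)} = \frac{1}{\frac{4}{9} \cdot 10 \left(36 + 10 + 100\right)} = \frac{1}{\frac{4}{9} \cdot 10 \cdot 146} = \frac{1}{\frac{5840}{9}} = \frac{9}{5840}$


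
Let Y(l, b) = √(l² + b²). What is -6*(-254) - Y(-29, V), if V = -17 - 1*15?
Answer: 1524 - √1865 ≈ 1480.8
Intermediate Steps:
V = -32 (V = -17 - 15 = -32)
Y(l, b) = √(b² + l²)
-6*(-254) - Y(-29, V) = -6*(-254) - √((-32)² + (-29)²) = 1524 - √(1024 + 841) = 1524 - √1865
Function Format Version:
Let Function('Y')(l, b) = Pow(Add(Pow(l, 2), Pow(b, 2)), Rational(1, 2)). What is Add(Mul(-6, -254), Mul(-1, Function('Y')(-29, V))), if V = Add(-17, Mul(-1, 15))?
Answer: Add(1524, Mul(-1, Pow(1865, Rational(1, 2)))) ≈ 1480.8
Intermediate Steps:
V = -32 (V = Add(-17, -15) = -32)
Function('Y')(l, b) = Pow(Add(Pow(b, 2), Pow(l, 2)), Rational(1, 2))
Add(Mul(-6, -254), Mul(-1, Function('Y')(-29, V))) = Add(Mul(-6, -254), Mul(-1, Pow(Add(Pow(-32, 2), Pow(-29, 2)), Rational(1, 2)))) = Add(1524, Mul(-1, Pow(Add(1024, 841), Rational(1, 2)))) = Add(1524, Mul(-1, Pow(1865, Rational(1, 2))))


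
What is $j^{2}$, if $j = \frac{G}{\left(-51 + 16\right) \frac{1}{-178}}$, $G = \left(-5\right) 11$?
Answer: $\frac{3833764}{49} \approx 78240.0$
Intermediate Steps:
$G = -55$
$j = - \frac{1958}{7}$ ($j = - \frac{55}{\left(-51 + 16\right) \frac{1}{-178}} = - \frac{55}{\left(-35\right) \left(- \frac{1}{178}\right)} = - \frac{55}{\frac{35}{178}} = \left(-55\right) \frac{178}{35} = - \frac{1958}{7} \approx -279.71$)
$j^{2} = \left(- \frac{1958}{7}\right)^{2} = \frac{3833764}{49}$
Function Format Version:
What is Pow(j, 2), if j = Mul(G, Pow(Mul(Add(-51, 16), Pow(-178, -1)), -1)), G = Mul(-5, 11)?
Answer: Rational(3833764, 49) ≈ 78240.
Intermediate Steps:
G = -55
j = Rational(-1958, 7) (j = Mul(-55, Pow(Mul(Add(-51, 16), Pow(-178, -1)), -1)) = Mul(-55, Pow(Mul(-35, Rational(-1, 178)), -1)) = Mul(-55, Pow(Rational(35, 178), -1)) = Mul(-55, Rational(178, 35)) = Rational(-1958, 7) ≈ -279.71)
Pow(j, 2) = Pow(Rational(-1958, 7), 2) = Rational(3833764, 49)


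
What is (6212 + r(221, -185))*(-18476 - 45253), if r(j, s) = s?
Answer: -384094683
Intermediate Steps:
(6212 + r(221, -185))*(-18476 - 45253) = (6212 - 185)*(-18476 - 45253) = 6027*(-63729) = -384094683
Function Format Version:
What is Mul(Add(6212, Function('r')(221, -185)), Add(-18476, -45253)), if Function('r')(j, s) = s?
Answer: -384094683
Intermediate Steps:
Mul(Add(6212, Function('r')(221, -185)), Add(-18476, -45253)) = Mul(Add(6212, -185), Add(-18476, -45253)) = Mul(6027, -63729) = -384094683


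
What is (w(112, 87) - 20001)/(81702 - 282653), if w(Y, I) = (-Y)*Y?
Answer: 1415/8737 ≈ 0.16195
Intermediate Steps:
w(Y, I) = -Y**2
(w(112, 87) - 20001)/(81702 - 282653) = (-1*112**2 - 20001)/(81702 - 282653) = (-1*12544 - 20001)/(-200951) = (-12544 - 20001)*(-1/200951) = -32545*(-1/200951) = 1415/8737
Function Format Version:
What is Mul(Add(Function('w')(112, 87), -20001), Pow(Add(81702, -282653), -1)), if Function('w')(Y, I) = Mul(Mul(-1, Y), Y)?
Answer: Rational(1415, 8737) ≈ 0.16195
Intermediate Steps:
Function('w')(Y, I) = Mul(-1, Pow(Y, 2))
Mul(Add(Function('w')(112, 87), -20001), Pow(Add(81702, -282653), -1)) = Mul(Add(Mul(-1, Pow(112, 2)), -20001), Pow(Add(81702, -282653), -1)) = Mul(Add(Mul(-1, 12544), -20001), Pow(-200951, -1)) = Mul(Add(-12544, -20001), Rational(-1, 200951)) = Mul(-32545, Rational(-1, 200951)) = Rational(1415, 8737)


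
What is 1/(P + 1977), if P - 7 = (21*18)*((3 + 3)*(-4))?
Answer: -1/7088 ≈ -0.00014108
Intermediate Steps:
P = -9065 (P = 7 + (21*18)*((3 + 3)*(-4)) = 7 + 378*(6*(-4)) = 7 + 378*(-24) = 7 - 9072 = -9065)
1/(P + 1977) = 1/(-9065 + 1977) = 1/(-7088) = -1/7088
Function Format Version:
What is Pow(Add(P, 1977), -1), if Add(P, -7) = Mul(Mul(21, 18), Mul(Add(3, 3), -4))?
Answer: Rational(-1, 7088) ≈ -0.00014108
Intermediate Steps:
P = -9065 (P = Add(7, Mul(Mul(21, 18), Mul(Add(3, 3), -4))) = Add(7, Mul(378, Mul(6, -4))) = Add(7, Mul(378, -24)) = Add(7, -9072) = -9065)
Pow(Add(P, 1977), -1) = Pow(Add(-9065, 1977), -1) = Pow(-7088, -1) = Rational(-1, 7088)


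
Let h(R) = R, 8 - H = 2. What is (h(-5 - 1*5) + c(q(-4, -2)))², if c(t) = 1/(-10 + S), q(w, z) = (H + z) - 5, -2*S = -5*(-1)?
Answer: 63504/625 ≈ 101.61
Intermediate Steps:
H = 6 (H = 8 - 1*2 = 8 - 2 = 6)
S = -5/2 (S = -(-5)*(-1)/2 = -½*5 = -5/2 ≈ -2.5000)
q(w, z) = 1 + z (q(w, z) = (6 + z) - 5 = 1 + z)
c(t) = -2/25 (c(t) = 1/(-10 - 5/2) = 1/(-25/2) = -2/25)
(h(-5 - 1*5) + c(q(-4, -2)))² = ((-5 - 1*5) - 2/25)² = ((-5 - 5) - 2/25)² = (-10 - 2/25)² = (-252/25)² = 63504/625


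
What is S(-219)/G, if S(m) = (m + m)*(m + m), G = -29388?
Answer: -15987/2449 ≈ -6.5280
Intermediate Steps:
S(m) = 4*m² (S(m) = (2*m)*(2*m) = 4*m²)
S(-219)/G = (4*(-219)²)/(-29388) = (4*47961)*(-1/29388) = 191844*(-1/29388) = -15987/2449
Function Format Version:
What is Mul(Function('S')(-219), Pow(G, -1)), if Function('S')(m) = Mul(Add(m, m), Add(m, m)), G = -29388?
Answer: Rational(-15987, 2449) ≈ -6.5280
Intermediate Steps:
Function('S')(m) = Mul(4, Pow(m, 2)) (Function('S')(m) = Mul(Mul(2, m), Mul(2, m)) = Mul(4, Pow(m, 2)))
Mul(Function('S')(-219), Pow(G, -1)) = Mul(Mul(4, Pow(-219, 2)), Pow(-29388, -1)) = Mul(Mul(4, 47961), Rational(-1, 29388)) = Mul(191844, Rational(-1, 29388)) = Rational(-15987, 2449)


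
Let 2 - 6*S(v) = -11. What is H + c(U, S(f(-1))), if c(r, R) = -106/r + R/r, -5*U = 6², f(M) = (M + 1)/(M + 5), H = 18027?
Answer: 3896947/216 ≈ 18041.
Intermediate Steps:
f(M) = (1 + M)/(5 + M)
S(v) = 13/6 (S(v) = ⅓ - ⅙*(-11) = ⅓ + 11/6 = 13/6)
U = -36/5 (U = -⅕*6² = -⅕*36 = -36/5 ≈ -7.2000)
H + c(U, S(f(-1))) = 18027 + (-106 + 13/6)/(-36/5) = 18027 - 5/36*(-623/6) = 18027 + 3115/216 = 3896947/216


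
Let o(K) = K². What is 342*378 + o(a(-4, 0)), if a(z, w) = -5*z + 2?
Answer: 129760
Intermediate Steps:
a(z, w) = 2 - 5*z
342*378 + o(a(-4, 0)) = 342*378 + (2 - 5*(-4))² = 129276 + (2 + 20)² = 129276 + 22² = 129276 + 484 = 129760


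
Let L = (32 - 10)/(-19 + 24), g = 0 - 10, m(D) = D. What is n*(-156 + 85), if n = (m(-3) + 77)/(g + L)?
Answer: 13135/14 ≈ 938.21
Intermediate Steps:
g = -10
L = 22/5 ≈ 4.4000
n = -185/14 (n = (-3 + 77)/(-10 + 22/5) = 74/(-28/5) = 74*(-5/28) = -185/14 ≈ -13.214)
n*(-156 + 85) = -185*(-156 + 85)/14 = -185/14*(-71) = 13135/14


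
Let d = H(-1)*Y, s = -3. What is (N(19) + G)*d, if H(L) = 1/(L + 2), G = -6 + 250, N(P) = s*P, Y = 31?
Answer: 5797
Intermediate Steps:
N(P) = -3*P
G = 244
H(L) = 1/(2 + L)
d = 31 (d = 31/(2 - 1) = 31/1 = 1*31 = 31)
(N(19) + G)*d = (-3*19 + 244)*31 = (-57 + 244)*31 = 187*31 = 5797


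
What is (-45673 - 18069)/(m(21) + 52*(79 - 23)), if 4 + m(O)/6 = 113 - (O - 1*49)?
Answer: -31871/1867 ≈ -17.071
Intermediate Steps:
m(O) = 948 - 6*O (m(O) = -24 + 6*(113 - (O - 1*49)) = -24 + 6*(113 - (O - 49)) = -24 + 6*(113 - (-49 + O)) = -24 + 6*(113 + (49 - O)) = -24 + 6*(162 - O) = -24 + (972 - 6*O) = 948 - 6*O)
(-45673 - 18069)/(m(21) + 52*(79 - 23)) = (-45673 - 18069)/((948 - 6*21) + 52*(79 - 23)) = -63742/((948 - 126) + 52*56) = -63742/(822 + 2912) = -63742/3734 = -63742*1/3734 = -31871/1867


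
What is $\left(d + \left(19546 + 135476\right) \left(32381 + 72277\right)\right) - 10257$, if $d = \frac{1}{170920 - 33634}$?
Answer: $\frac{2227366808717635}{137286} \approx 1.6224 \cdot 10^{10}$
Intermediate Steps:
$d = \frac{1}{137286} \approx 7.2841 \cdot 10^{-6}$
$\left(d + \left(19546 + 135476\right) \left(32381 + 72277\right)\right) - 10257 = \left(\frac{1}{137286} + \left(19546 + 135476\right) \left(32381 + 72277\right)\right) - 10257 = \left(\frac{1}{137286} + 155022 \cdot 104658\right) - 10257 = \left(\frac{1}{137286} + 16224292476\right) - 10257 = \frac{2227368216860137}{137286} - 10257 = \frac{2227366808717635}{137286}$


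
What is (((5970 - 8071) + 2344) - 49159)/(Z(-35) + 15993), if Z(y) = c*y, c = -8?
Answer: -48916/16273 ≈ -3.0060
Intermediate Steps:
Z(y) = -8*y
(((5970 - 8071) + 2344) - 49159)/(Z(-35) + 15993) = (((5970 - 8071) + 2344) - 49159)/(-8*(-35) + 15993) = ((-2101 + 2344) - 49159)/(280 + 15993) = (243 - 49159)/16273 = -48916*1/16273 = -48916/16273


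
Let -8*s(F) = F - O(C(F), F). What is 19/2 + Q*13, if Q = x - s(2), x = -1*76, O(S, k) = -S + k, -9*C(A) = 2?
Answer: -35239/36 ≈ -978.86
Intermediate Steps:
C(A) = -2/9 (C(A) = -⅑*2 = -2/9)
O(S, k) = k - S
x = -76
s(F) = 1/36 (s(F) = -(F - (F - 1*(-2/9)))/8 = -(F - (F + 2/9))/8 = -(F - (2/9 + F))/8 = -(F + (-2/9 - F))/8 = -⅛*(-2/9) = 1/36)
Q = -2737/36 (Q = -76 - 1*1/36 = -76 - 1/36 = -2737/36 ≈ -76.028)
19/2 + Q*13 = 19/2 - 2737/36*13 = 19*(½) - 35581/36 = 19/2 - 35581/36 = -35239/36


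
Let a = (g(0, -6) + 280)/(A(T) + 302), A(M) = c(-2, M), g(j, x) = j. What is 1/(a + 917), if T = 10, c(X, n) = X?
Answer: 15/13769 ≈ 0.0010894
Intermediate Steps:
A(M) = -2
a = 14/15 (a = (0 + 280)/(-2 + 302) = 280/300 = 280*(1/300) = 14/15 ≈ 0.93333)
1/(a + 917) = 1/(14/15 + 917) = 1/(13769/15) = 15/13769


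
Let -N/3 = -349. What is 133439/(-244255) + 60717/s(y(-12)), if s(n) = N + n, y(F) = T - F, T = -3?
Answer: 445136947/7816160 ≈ 56.951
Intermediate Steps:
N = 1047 (N = -3*(-349) = 1047)
y(F) = -3 - F
s(n) = 1047 + n
133439/(-244255) + 60717/s(y(-12)) = 133439/(-244255) + 60717/(1047 + (-3 - 1*(-12))) = 133439*(-1/244255) + 60717/(1047 + (-3 + 12)) = -133439/244255 + 60717/(1047 + 9) = -133439/244255 + 60717/1056 = -133439/244255 + 60717*(1/1056) = -133439/244255 + 20239/352 = 445136947/7816160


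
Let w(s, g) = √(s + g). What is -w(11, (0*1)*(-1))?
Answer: -√11 ≈ -3.3166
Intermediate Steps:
w(s, g) = √(g + s)
-w(11, (0*1)*(-1)) = -√((0*1)*(-1) + 11) = -√(0*(-1) + 11) = -√(0 + 11) = -√11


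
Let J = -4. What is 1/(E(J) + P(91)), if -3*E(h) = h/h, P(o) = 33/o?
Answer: 273/8 ≈ 34.125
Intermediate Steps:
E(h) = -⅓ (E(h) = -h/(3*h) = -⅓*1 = -⅓)
1/(E(J) + P(91)) = 1/(-⅓ + 33/91) = 1/(8/273) = 273/8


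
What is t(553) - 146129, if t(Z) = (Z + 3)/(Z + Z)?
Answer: -80809059/553 ≈ -1.4613e+5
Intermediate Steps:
t(Z) = (3 + Z)/(2*Z) (t(Z) = (3 + Z)/((2*Z)) = (3 + Z)*(1/(2*Z)) = (3 + Z)/(2*Z))
t(553) - 146129 = (½)*(3 + 553)/553 - 146129 = (½)*(1/553)*556 - 146129 = 278/553 - 146129 = -80809059/553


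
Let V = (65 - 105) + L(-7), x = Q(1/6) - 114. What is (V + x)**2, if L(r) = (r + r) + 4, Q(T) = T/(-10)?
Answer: 96845281/3600 ≈ 26901.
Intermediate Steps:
Q(T) = -T/10 (Q(T) = T*(-1/10) = -T/10)
x = -6841/60 (x = -1/10/6 - 114 = -1/10*1/6 - 114 = -1/60 - 114 = -6841/60 ≈ -114.02)
L(r) = 4 + 2*r (L(r) = 2*r + 4 = 4 + 2*r)
V = -50 (V = (65 - 105) + (4 + 2*(-7)) = -40 + (4 - 14) = -40 - 10 = -50)
(V + x)**2 = (-50 - 6841/60)**2 = (-9841/60)**2 = 96845281/3600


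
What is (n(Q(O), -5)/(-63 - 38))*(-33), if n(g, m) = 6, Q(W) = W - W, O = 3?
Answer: 198/101 ≈ 1.9604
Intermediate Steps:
Q(W) = 0
(n(Q(O), -5)/(-63 - 38))*(-33) = (6/(-63 - 38))*(-33) = (6/(-101))*(-33) = -1/101*6*(-33) = -6/101*(-33) = 198/101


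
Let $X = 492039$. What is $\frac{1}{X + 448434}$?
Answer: $\frac{1}{940473} \approx 1.0633 \cdot 10^{-6}$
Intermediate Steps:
$\frac{1}{X + 448434} = \frac{1}{492039 + 448434} = \frac{1}{940473}$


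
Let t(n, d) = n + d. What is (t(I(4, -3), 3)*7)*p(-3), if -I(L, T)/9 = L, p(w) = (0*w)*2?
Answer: 0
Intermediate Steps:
p(w) = 0 (p(w) = 0*2 = 0)
I(L, T) = -9*L
t(n, d) = d + n
(t(I(4, -3), 3)*7)*p(-3) = ((3 - 9*4)*7)*0 = ((3 - 36)*7)*0 = -33*7*0 = -231*0 = 0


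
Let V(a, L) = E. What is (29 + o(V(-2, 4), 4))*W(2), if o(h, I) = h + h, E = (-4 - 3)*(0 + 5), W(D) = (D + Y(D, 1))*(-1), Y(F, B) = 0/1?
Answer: 82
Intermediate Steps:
Y(F, B) = 0 (Y(F, B) = 0*1 = 0)
W(D) = -D (W(D) = (D + 0)*(-1) = D*(-1) = -D)
E = -35 (E = -7*5 = -35)
V(a, L) = -35
o(h, I) = 2*h
(29 + o(V(-2, 4), 4))*W(2) = (29 + 2*(-35))*(-1*2) = (29 - 70)*(-2) = -41*(-2) = 82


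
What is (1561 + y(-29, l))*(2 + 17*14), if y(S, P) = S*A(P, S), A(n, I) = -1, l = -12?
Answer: 381600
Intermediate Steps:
y(S, P) = -S (y(S, P) = S*(-1) = -S)
(1561 + y(-29, l))*(2 + 17*14) = (1561 - 1*(-29))*(2 + 17*14) = (1561 + 29)*(2 + 238) = 1590*240 = 381600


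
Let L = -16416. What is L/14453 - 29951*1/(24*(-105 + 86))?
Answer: 425396107/6590568 ≈ 64.546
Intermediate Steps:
L/14453 - 29951*1/(24*(-105 + 86)) = -16416/14453 - 29951*1/(24*(-105 + 86)) = -16416*1/14453 - 29951/((-19*24)) = -16416/14453 - 29951/(-456) = -16416/14453 - 29951*(-1/456) = -16416/14453 + 29951/456 = 425396107/6590568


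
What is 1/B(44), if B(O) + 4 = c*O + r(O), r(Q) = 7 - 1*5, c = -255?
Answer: -1/11222 ≈ -8.9111e-5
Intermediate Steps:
r(Q) = 2 (r(Q) = 7 - 5 = 2)
B(O) = -2 - 255*O (B(O) = -4 + (-255*O + 2) = -4 + (2 - 255*O) = -2 - 255*O)
1/B(44) = 1/(-2 - 255*44) = 1/(-2 - 11220) = 1/(-11222) = -1/11222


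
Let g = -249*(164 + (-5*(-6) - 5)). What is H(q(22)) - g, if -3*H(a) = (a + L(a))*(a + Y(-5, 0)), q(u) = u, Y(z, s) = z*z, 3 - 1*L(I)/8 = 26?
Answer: 49599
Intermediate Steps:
L(I) = -184 (L(I) = 24 - 8*26 = 24 - 208 = -184)
Y(z, s) = z²
g = -47061 (g = -249*(164 + (30 - 5)) = -249*(164 + 25) = -249*189 = -47061)
H(a) = -(-184 + a)*(25 + a)/3 (H(a) = -(a - 184)*(a + (-5)²)/3 = -(-184 + a)*(a + 25)/3 = -(-184 + a)*(25 + a)/3)
H(q(22)) - g = (4600/3 + 53*22 - ⅓*22²) - 1*(-47061) = (4600/3 + 1166 - ⅓*484) + 47061 = (4600/3 + 1166 - 484/3) + 47061 = 2538 + 47061 = 49599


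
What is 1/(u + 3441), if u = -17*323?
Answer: -1/2050 ≈ -0.00048780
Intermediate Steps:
u = -5491
1/(u + 3441) = 1/(-5491 + 3441) = 1/(-2050) = -1/2050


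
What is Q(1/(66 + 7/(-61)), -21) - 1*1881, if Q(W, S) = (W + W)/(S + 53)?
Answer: -120955763/64304 ≈ -1881.0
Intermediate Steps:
Q(W, S) = 2*W/(53 + S) (Q(W, S) = (2*W)/(53 + S) = 2*W/(53 + S))
Q(1/(66 + 7/(-61)), -21) - 1*1881 = 2/((66 + 7/(-61))*(53 - 21)) - 1*1881 = 2/((66 + 7*(-1/61))*32) - 1881 = 2*(1/32)/(66 - 7/61) - 1881 = 2*(1/32)/(4019/61) - 1881 = 2*(61/4019)*(1/32) - 1881 = 61/64304 - 1881 = -120955763/64304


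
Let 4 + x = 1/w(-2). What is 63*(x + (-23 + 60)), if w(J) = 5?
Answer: 10458/5 ≈ 2091.6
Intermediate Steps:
x = -19/5 (x = -4 + 1/5 = -4 + ⅕ = -19/5 ≈ -3.8000)
63*(x + (-23 + 60)) = 63*(-19/5 + (-23 + 60)) = 63*(-19/5 + 37) = 63*(166/5) = 10458/5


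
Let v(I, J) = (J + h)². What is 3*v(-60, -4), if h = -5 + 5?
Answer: 48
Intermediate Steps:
h = 0
v(I, J) = J² (v(I, J) = (J + 0)² = J²)
3*v(-60, -4) = 3*(-4)² = 3*16 = 48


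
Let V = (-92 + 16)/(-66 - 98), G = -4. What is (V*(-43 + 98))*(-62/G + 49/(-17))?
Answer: 448305/1394 ≈ 321.60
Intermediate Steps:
V = 19/41 (V = -76/(-164) = -76*(-1/164) = 19/41 ≈ 0.46341)
(V*(-43 + 98))*(-62/G + 49/(-17)) = (19*(-43 + 98)/41)*(-62/(-4) + 49/(-17)) = ((19/41)*55)*(-62*(-¼) + 49*(-1/17)) = 1045*(31/2 - 49/17)/41 = (1045/41)*(429/34) = 448305/1394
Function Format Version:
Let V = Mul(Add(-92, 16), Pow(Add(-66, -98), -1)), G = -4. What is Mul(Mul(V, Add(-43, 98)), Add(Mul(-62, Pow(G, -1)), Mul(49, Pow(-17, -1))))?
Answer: Rational(448305, 1394) ≈ 321.60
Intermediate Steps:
V = Rational(19, 41) (V = Mul(-76, Pow(-164, -1)) = Mul(-76, Rational(-1, 164)) = Rational(19, 41) ≈ 0.46341)
Mul(Mul(V, Add(-43, 98)), Add(Mul(-62, Pow(G, -1)), Mul(49, Pow(-17, -1)))) = Mul(Mul(Rational(19, 41), Add(-43, 98)), Add(Mul(-62, Pow(-4, -1)), Mul(49, Pow(-17, -1)))) = Mul(Mul(Rational(19, 41), 55), Add(Mul(-62, Rational(-1, 4)), Mul(49, Rational(-1, 17)))) = Mul(Rational(1045, 41), Add(Rational(31, 2), Rational(-49, 17))) = Mul(Rational(1045, 41), Rational(429, 34)) = Rational(448305, 1394)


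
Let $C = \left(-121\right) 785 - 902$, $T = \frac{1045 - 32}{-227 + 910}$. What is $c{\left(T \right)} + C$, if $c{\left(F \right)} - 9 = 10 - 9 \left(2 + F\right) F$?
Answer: $- \frac{44743056795}{466489} \approx -95915.0$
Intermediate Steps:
$T = \frac{1013}{683} \approx 1.4832$
$c{\left(F \right)} = 19 - 9 F \left(2 + F\right)$ ($c{\left(F \right)} = 9 - \left(-10 + 9 \left(2 + F\right) F\right) = 9 - \left(-10 + 9 F \left(2 + F\right)\right) = 19 - 9 F \left(2 + F\right)$)
$C = -95887$ ($C = -94985 - 902 = -95887$)
$c{\left(T \right)} + C = \left(19 - \frac{18234}{683} - 9 \left(\frac{1013}{683}\right)^{2}\right) - 95887 = \left(19 - \frac{18234}{683} - \frac{9235521}{466489}\right) - 95887 = - \frac{12826052}{466489} - 95887 = - \frac{44743056795}{466489}$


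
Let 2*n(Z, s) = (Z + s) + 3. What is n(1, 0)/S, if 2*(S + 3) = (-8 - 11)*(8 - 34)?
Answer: 1/122 ≈ 0.0081967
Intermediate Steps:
n(Z, s) = 3/2 + Z/2 + s/2 (n(Z, s) = ((Z + s) + 3)/2 = (3 + Z + s)/2 = 3/2 + Z/2 + s/2)
S = 244 (S = -3 + ((-8 - 11)*(8 - 34))/2 = -3 + (-19*(-26))/2 = -3 + (½)*494 = -3 + 247 = 244)
n(1, 0)/S = (3/2 + (½)*1 + (½)*0)/244 = (3/2 + ½ + 0)*(1/244) = 2*(1/244) = 1/122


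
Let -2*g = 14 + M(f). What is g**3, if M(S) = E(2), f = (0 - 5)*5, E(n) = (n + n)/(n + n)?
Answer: -3375/8 ≈ -421.88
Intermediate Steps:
E(n) = 1 (E(n) = (2*n)/((2*n)) = (2*n)*(1/(2*n)) = 1)
f = -25 (f = -5*5 = -25)
M(S) = 1
g = -15/2 (g = -(14 + 1)/2 = -1/2*15 = -15/2 ≈ -7.5000)
g**3 = (-15/2)**3 = -3375/8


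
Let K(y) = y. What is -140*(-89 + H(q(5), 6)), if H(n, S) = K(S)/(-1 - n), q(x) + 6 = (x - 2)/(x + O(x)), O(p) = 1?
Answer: 36820/3 ≈ 12273.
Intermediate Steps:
q(x) = -6 + (-2 + x)/(1 + x) (q(x) = -6 + (x - 2)/(x + 1) = -6 + (-2 + x)/(1 + x))
H(n, S) = S/(-1 - n)
-140*(-89 + H(q(5), 6)) = -140*(-89 - 1*6/(1 + (-8 - 5*5)/(1 + 5))) = -140*(-89 - 1*6/(1 + (-8 - 25)/6)) = -140*(-89 - 1*6/(1 + (⅙)*(-33))) = -140*(-89 - 1*6/(1 - 11/2)) = -140*(-89 - 1*6/(-9/2)) = -140*(-89 - 1*6*(-2/9)) = -140*(-89 + 4/3) = -140*(-263/3) = 36820/3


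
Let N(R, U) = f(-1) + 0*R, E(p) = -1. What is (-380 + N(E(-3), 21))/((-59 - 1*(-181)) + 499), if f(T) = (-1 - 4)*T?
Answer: -125/207 ≈ -0.60386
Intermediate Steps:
f(T) = -5*T
N(R, U) = 5 (N(R, U) = -5*(-1) + 0*R = 5 + 0 = 5)
(-380 + N(E(-3), 21))/((-59 - 1*(-181)) + 499) = (-380 + 5)/((-59 - 1*(-181)) + 499) = -375/((-59 + 181) + 499) = -375/(122 + 499) = -375/621 = -375*1/621 = -125/207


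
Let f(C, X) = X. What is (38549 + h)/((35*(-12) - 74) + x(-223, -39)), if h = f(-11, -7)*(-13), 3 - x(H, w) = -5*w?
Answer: -2760/49 ≈ -56.327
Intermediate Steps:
x(H, w) = 3 + 5*w (x(H, w) = 3 - (-5)*w = 3 + 5*w)
h = 91 (h = -7*(-13) = 91)
(38549 + h)/((35*(-12) - 74) + x(-223, -39)) = (38549 + 91)/((35*(-12) - 74) + (3 + 5*(-39))) = 38640/((-420 - 74) + (3 - 195)) = 38640/(-494 - 192) = 38640/(-686) = 38640*(-1/686) = -2760/49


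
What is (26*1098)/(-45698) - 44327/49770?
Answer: -1723244603/1137194730 ≈ -1.5153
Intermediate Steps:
(26*1098)/(-45698) - 44327/49770 = 28548*(-1/45698) - 44327*1/49770 = -14274/22849 - 44327/49770 = -1723244603/1137194730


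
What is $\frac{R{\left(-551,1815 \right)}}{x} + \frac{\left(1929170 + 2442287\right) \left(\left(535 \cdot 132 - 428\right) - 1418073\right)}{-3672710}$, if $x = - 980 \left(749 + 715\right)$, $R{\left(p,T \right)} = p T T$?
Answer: $\frac{282010969489007483}{175643683040} \approx 1.6056 \cdot 10^{6}$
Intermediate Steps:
$R{\left(p,T \right)} = p T^{2}$ ($R{\left(p,T \right)} = T p T = p T^{2}$)
$x = -1434720$ ($x = \left(-980\right) 1464 = -1434720$)
$\frac{R{\left(-551,1815 \right)}}{x} + \frac{\left(1929170 + 2442287\right) \left(\left(535 \cdot 132 - 428\right) - 1418073\right)}{-3672710} = \frac{\left(-551\right) 1815^{2}}{-1434720} + \frac{\left(1929170 + 2442287\right) \left(\left(535 \cdot 132 - 428\right) - 1418073\right)}{-3672710} = \left(-551\right) 3294225 \left(- \frac{1}{1434720}\right) + 4371457 \left(\left(70620 - 428\right) - 1418073\right) \left(- \frac{1}{3672710}\right) = \left(-1815117975\right) \left(- \frac{1}{1434720}\right) + 4371457 \left(70192 - 1418073\right) \left(- \frac{1}{3672710}\right) = \frac{121007865}{95648} + 4371457 \left(-1347881\right) \left(- \frac{1}{3672710}\right) = \frac{121007865}{95648} - - \frac{5892203832617}{3672710} = \frac{121007865}{95648} + \frac{5892203832617}{3672710} = \frac{282010969489007483}{175643683040}$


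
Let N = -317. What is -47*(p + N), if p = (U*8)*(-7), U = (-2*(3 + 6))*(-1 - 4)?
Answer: 251779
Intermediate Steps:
U = 90 (U = -2*9*(-5) = -18*(-5) = 90)
p = -5040 (p = (90*8)*(-7) = 720*(-7) = -5040)
-47*(p + N) = -47*(-5040 - 317) = -47*(-5357) = 251779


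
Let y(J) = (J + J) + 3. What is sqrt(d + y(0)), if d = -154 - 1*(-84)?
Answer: I*sqrt(67) ≈ 8.1853*I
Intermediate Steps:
y(J) = 3 + 2*J (y(J) = 2*J + 3 = 3 + 2*J)
d = -70 (d = -154 + 84 = -70)
sqrt(d + y(0)) = sqrt(-70 + (3 + 2*0)) = sqrt(-70 + (3 + 0)) = sqrt(-70 + 3) = sqrt(-67) = I*sqrt(67)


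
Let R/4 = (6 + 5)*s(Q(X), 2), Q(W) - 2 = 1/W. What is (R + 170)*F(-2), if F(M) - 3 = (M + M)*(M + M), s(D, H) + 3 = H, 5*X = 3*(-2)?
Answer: 2394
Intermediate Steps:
X = -6/5 (X = (3*(-2))/5 = (⅕)*(-6) = -6/5 ≈ -1.2000)
Q(W) = 2 + 1/W
s(D, H) = -3 + H
R = -44 (R = 4*((6 + 5)*(-3 + 2)) = 4*(11*(-1)) = 4*(-11) = -44)
F(M) = 3 + 4*M² (F(M) = 3 + (M + M)*(M + M) = 3 + (2*M)*(2*M) = 3 + 4*M²)
(R + 170)*F(-2) = (-44 + 170)*(3 + 4*(-2)²) = 126*(3 + 4*4) = 126*(3 + 16) = 126*19 = 2394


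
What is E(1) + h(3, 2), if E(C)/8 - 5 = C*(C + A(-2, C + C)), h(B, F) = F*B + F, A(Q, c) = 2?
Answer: 72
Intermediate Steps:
h(B, F) = F + B*F (h(B, F) = B*F + F = F + B*F)
E(C) = 40 + 8*C*(2 + C) (E(C) = 40 + 8*(C*(C + 2)) = 40 + 8*(C*(2 + C)) = 40 + 8*C*(2 + C))
E(1) + h(3, 2) = (40 + 8*1**2 + 16*1) + 2*(1 + 3) = (40 + 8*1 + 16) + 2*4 = (40 + 8 + 16) + 8 = 64 + 8 = 72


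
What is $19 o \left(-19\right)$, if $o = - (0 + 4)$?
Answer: $1444$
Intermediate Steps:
$o = -4$ ($o = \left(-1\right) 4 = -4$)
$19 o \left(-19\right) = 19 \left(-4\right) \left(-19\right) = \left(-76\right) \left(-19\right) = 1444$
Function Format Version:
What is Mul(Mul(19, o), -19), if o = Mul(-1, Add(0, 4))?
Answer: 1444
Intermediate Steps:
o = -4 (o = Mul(-1, 4) = -4)
Mul(Mul(19, o), -19) = Mul(Mul(19, -4), -19) = Mul(-76, -19) = 1444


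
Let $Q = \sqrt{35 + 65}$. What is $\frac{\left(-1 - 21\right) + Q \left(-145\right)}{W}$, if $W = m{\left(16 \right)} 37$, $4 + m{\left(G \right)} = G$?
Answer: $- \frac{368}{111} \approx -3.3153$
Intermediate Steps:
$Q = 10$ ($Q = \sqrt{100} = 10$)
$m{\left(G \right)} = -4 + G$
$W = 444$ ($W = \left(-4 + 16\right) 37 = 12 \cdot 37 = 444$)
$\frac{\left(-1 - 21\right) + Q \left(-145\right)}{W} = \frac{\left(-1 - 21\right) + 10 \left(-145\right)}{444} = \left(-22 - 1450\right) \frac{1}{444} = \left(-1472\right) \frac{1}{444} = - \frac{368}{111}$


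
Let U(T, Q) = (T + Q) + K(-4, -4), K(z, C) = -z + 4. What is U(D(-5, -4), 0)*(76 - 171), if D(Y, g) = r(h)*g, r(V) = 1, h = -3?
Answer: -380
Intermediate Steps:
D(Y, g) = g (D(Y, g) = 1*g = g)
K(z, C) = 4 - z
U(T, Q) = 8 + Q + T (U(T, Q) = (T + Q) + (4 - 1*(-4)) = (Q + T) + (4 + 4) = (Q + T) + 8 = 8 + Q + T)
U(D(-5, -4), 0)*(76 - 171) = (8 + 0 - 4)*(76 - 171) = 4*(-95) = -380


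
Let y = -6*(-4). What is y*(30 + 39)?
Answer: 1656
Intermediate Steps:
y = 24
y*(30 + 39) = 24*(30 + 39) = 24*69 = 1656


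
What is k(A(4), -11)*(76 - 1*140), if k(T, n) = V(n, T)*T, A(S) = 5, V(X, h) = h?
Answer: -1600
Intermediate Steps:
k(T, n) = T² (k(T, n) = T*T = T²)
k(A(4), -11)*(76 - 1*140) = 5²*(76 - 1*140) = 25*(76 - 140) = 25*(-64) = -1600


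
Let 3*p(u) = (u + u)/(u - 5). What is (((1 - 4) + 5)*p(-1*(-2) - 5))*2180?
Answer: 1090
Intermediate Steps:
p(u) = 2*u/(3*(-5 + u)) (p(u) = ((u + u)/(u - 5))/3 = ((2*u)/(-5 + u))/3 = (2*u/(-5 + u))/3 = 2*u/(3*(-5 + u)))
(((1 - 4) + 5)*p(-1*(-2) - 5))*2180 = (((1 - 4) + 5)*(2*(-1*(-2) - 5)/(3*(-5 + (-1*(-2) - 5)))))*2180 = ((-3 + 5)*(2*(2 - 5)/(3*(-5 + (2 - 5)))))*2180 = (2*((⅔)*(-3)/(-5 - 3)))*2180 = (2*((⅔)*(-3)/(-8)))*2180 = (2*((⅔)*(-3)*(-⅛)))*2180 = (2*(¼))*2180 = (½)*2180 = 1090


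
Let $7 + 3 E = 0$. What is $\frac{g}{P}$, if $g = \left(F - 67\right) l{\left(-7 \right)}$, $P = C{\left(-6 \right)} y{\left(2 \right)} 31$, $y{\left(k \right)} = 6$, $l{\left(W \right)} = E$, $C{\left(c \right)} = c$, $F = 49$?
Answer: $- \frac{7}{186} \approx -0.037634$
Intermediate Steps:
$E = - \frac{7}{3}$ ($E = - \frac{7}{3} + \frac{1}{3} \cdot 0 = - \frac{7}{3} + 0 = - \frac{7}{3} \approx -2.3333$)
$l{\left(W \right)} = - \frac{7}{3}$
$P = -1116$ ($P = \left(-6\right) 6 \cdot 31 = \left(-36\right) 31 = -1116$)
$g = 42$ ($g = \left(49 - 67\right) \left(- \frac{7}{3}\right) = \left(-18\right) \left(- \frac{7}{3}\right) = 42$)
$\frac{g}{P} = \frac{42}{-1116} = 42 \left(- \frac{1}{1116}\right) = - \frac{7}{186}$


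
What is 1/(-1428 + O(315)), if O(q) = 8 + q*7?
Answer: 1/785 ≈ 0.0012739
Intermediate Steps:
O(q) = 8 + 7*q
1/(-1428 + O(315)) = 1/(-1428 + (8 + 7*315)) = 1/(-1428 + (8 + 2205)) = 1/(-1428 + 2213) = 1/785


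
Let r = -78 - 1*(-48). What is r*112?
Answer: -3360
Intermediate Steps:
r = -30 (r = -78 + 48 = -30)
r*112 = -30*112 = -3360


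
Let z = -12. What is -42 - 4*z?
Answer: 6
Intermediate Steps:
-42 - 4*z = -42 - 4*(-12) = -42 + 48 = 6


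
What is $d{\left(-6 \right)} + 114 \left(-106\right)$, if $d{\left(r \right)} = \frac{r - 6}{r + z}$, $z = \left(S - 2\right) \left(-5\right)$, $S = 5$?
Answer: $- \frac{84584}{7} \approx -12083.0$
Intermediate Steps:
$z = -15$ ($z = \left(5 - 2\right) \left(-5\right) = 3 \left(-5\right) = -15$)
$d{\left(r \right)} = \frac{-6 + r}{-15 + r}$ ($d{\left(r \right)} = \frac{r - 6}{r - 15} = \frac{-6 + r}{-15 + r}$)
$d{\left(-6 \right)} + 114 \left(-106\right) = \frac{-6 - 6}{-15 - 6} + 114 \left(-106\right) = \frac{1}{-21} \left(-12\right) - 12084 = \left(- \frac{1}{21}\right) \left(-12\right) - 12084 = \frac{4}{7} - 12084 = - \frac{84584}{7}$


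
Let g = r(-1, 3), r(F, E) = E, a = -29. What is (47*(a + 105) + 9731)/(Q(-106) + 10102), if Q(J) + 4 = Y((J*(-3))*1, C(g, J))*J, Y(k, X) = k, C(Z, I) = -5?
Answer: -13303/23610 ≈ -0.56345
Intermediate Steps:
g = 3
Q(J) = -4 - 3*J² (Q(J) = -4 + ((J*(-3))*1)*J = -4 + (-3*J*1)*J = -4 + (-3*J)*J = -4 - 3*J²)
(47*(a + 105) + 9731)/(Q(-106) + 10102) = (47*(-29 + 105) + 9731)/((-4 - 3*(-106)²) + 10102) = (47*76 + 9731)/((-4 - 3*11236) + 10102) = (3572 + 9731)/((-4 - 33708) + 10102) = 13303/(-33712 + 10102) = 13303/(-23610) = 13303*(-1/23610) = -13303/23610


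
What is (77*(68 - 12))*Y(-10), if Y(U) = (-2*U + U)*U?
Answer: -431200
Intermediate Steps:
Y(U) = -U² (Y(U) = (-U)*U = -U²)
(77*(68 - 12))*Y(-10) = (77*(68 - 12))*(-1*(-10)²) = (77*56)*(-1*100) = 4312*(-100) = -431200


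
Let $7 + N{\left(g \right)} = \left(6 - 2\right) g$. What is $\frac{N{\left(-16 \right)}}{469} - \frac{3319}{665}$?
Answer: $- \frac{229118}{44555} \approx -5.1424$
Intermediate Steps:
$N{\left(g \right)} = -7 + 4 g$ ($N{\left(g \right)} = -7 + \left(6 - 2\right) g = -7 + 4 g$)
$\frac{N{\left(-16 \right)}}{469} - \frac{3319}{665} = \frac{-7 + 4 \left(-16\right)}{469} - \frac{3319}{665} = \left(-7 - 64\right) \frac{1}{469} - \frac{3319}{665} = \left(-71\right) \frac{1}{469} - \frac{3319}{665} = - \frac{71}{469} - \frac{3319}{665} = - \frac{229118}{44555}$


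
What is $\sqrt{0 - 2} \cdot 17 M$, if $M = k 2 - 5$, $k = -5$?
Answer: $- 255 i \sqrt{2} \approx - 360.62 i$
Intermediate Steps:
$M = -15$ ($M = \left(-5\right) 2 - 5 = -10 - 5 = -15$)
$\sqrt{0 - 2} \cdot 17 M = \sqrt{0 - 2} \cdot 17 \left(-15\right) = \sqrt{-2} \cdot 17 \left(-15\right) = i \sqrt{2} \cdot 17 \left(-15\right) = 17 i \sqrt{2} \left(-15\right) = - 255 i \sqrt{2}$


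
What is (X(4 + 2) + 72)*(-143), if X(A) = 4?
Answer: -10868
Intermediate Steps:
(X(4 + 2) + 72)*(-143) = (4 + 72)*(-143) = 76*(-143) = -10868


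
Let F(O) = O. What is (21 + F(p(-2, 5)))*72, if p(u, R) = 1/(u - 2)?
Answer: 1494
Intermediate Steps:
p(u, R) = 1/(-2 + u)
(21 + F(p(-2, 5)))*72 = (21 + 1/(-2 - 2))*72 = (21 + 1/(-4))*72 = (21 - ¼)*72 = (83/4)*72 = 1494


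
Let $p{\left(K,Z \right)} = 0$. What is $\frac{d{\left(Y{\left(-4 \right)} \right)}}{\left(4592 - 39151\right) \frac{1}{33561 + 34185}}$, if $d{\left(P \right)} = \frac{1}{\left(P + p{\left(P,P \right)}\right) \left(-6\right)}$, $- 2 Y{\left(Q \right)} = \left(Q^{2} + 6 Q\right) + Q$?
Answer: $\frac{1613}{29622} \approx 0.054453$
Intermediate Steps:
$Y{\left(Q \right)} = - \frac{7 Q}{2} - \frac{Q^{2}}{2}$ ($Y{\left(Q \right)} = - \frac{\left(Q^{2} + 6 Q\right) + Q}{2} = - \frac{Q^{2} + 7 Q}{2} = - \frac{7 Q}{2} - \frac{Q^{2}}{2}$)
$d{\left(P \right)} = - \frac{1}{6 P}$ ($d{\left(P \right)} = \frac{1}{\left(P + 0\right) \left(-6\right)} = \frac{1}{P \left(-6\right)} = \frac{1}{\left(-6\right) P} = - \frac{1}{6 P}$)
$\frac{d{\left(Y{\left(-4 \right)} \right)}}{\left(4592 - 39151\right) \frac{1}{33561 + 34185}} = \frac{\left(- \frac{1}{6}\right) \frac{1}{\left(- \frac{1}{2}\right) \left(-4\right) \left(7 - 4\right)}}{\left(4592 - 39151\right) \frac{1}{33561 + 34185}} = \frac{\left(- \frac{1}{6}\right) \frac{1}{\left(- \frac{1}{2}\right) \left(-4\right) 3}}{\left(-34559\right) \frac{1}{67746}} = \frac{\left(- \frac{1}{6}\right) \frac{1}{6}}{\left(-34559\right) \frac{1}{67746}} = \frac{\left(- \frac{1}{6}\right) \frac{1}{6}}{- \frac{4937}{9678}} = \left(- \frac{1}{36}\right) \left(- \frac{9678}{4937}\right) = \frac{1613}{29622}$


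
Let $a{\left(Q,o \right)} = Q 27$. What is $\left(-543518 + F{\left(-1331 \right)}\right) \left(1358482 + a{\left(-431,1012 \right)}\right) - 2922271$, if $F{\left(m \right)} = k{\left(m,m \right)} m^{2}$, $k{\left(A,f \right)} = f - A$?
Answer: $-732037422981$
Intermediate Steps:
$F{\left(m \right)} = 0$ ($F{\left(m \right)} = \left(m - m\right) m^{2} = 0 m^{2} = 0$)
$a{\left(Q,o \right)} = 27 Q$
$\left(-543518 + F{\left(-1331 \right)}\right) \left(1358482 + a{\left(-431,1012 \right)}\right) - 2922271 = \left(-543518 + 0\right) \left(1358482 + 27 \left(-431\right)\right) - 2922271 = - 543518 \left(1358482 - 11637\right) - 2922271 = \left(-543518\right) 1346845 - 2922271 = -732034500710 - 2922271 = -732037422981$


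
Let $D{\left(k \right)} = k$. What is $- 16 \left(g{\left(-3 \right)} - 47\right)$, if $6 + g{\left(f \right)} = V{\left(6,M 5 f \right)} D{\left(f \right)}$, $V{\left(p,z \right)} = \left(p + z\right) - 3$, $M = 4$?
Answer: $-1888$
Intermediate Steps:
$V{\left(p,z \right)} = -3 + p + z$
$g{\left(f \right)} = -6 + f \left(3 + 20 f\right)$ ($g{\left(f \right)} = -6 + \left(-3 + 6 + 4 \cdot 5 f\right) f = -6 + \left(-3 + 6 + 20 f\right) f = -6 + \left(3 + 20 f\right) f = -6 + f \left(3 + 20 f\right)$)
$- 16 \left(g{\left(-3 \right)} - 47\right) = - 16 \left(\left(-6 - 3 \left(3 + 20 \left(-3\right)\right)\right) - 47\right) = - 16 \left(\left(-6 - 3 \left(3 - 60\right)\right) - 47\right) = - 16 \left(\left(-6 - -171\right) - 47\right) = - 16 \left(\left(-6 + 171\right) - 47\right) = - 16 \left(165 - 47\right) = \left(-16\right) 118 = -1888$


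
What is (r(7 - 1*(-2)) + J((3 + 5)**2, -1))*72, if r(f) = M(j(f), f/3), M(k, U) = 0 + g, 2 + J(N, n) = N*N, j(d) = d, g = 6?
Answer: 295200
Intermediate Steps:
J(N, n) = -2 + N**2 (J(N, n) = -2 + N*N = -2 + N**2)
M(k, U) = 6 (M(k, U) = 0 + 6 = 6)
r(f) = 6
(r(7 - 1*(-2)) + J((3 + 5)**2, -1))*72 = (6 + (-2 + ((3 + 5)**2)**2))*72 = (6 + (-2 + (8**2)**2))*72 = (6 + (-2 + 64**2))*72 = (6 + (-2 + 4096))*72 = (6 + 4094)*72 = 4100*72 = 295200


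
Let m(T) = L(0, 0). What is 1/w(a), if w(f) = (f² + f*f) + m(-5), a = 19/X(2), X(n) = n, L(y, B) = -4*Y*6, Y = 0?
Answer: 2/361 ≈ 0.0055402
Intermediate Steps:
L(y, B) = 0 (L(y, B) = -4*0*6 = 0*6 = 0)
m(T) = 0
a = 19/2 ≈ 9.5000
w(f) = 2*f² (w(f) = (f² + f*f) + 0 = (f² + f²) + 0 = 2*f² + 0 = 2*f²)
1/w(a) = 1/(2*(19/2)²) = 1/(2*(361/4)) = 1/(361/2) = 2/361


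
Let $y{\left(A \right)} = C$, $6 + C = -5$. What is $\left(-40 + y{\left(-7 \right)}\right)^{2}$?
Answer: $2601$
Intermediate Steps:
$C = -11$ ($C = -6 - 5 = -11$)
$y{\left(A \right)} = -11$
$\left(-40 + y{\left(-7 \right)}\right)^{2} = \left(-40 - 11\right)^{2} = \left(-51\right)^{2} = 2601$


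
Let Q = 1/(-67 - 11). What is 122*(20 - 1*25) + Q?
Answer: -47581/78 ≈ -610.01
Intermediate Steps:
Q = -1/78 (Q = 1/(-78) = -1/78 ≈ -0.012821)
122*(20 - 1*25) + Q = 122*(20 - 1*25) - 1/78 = 122*(20 - 25) - 1/78 = 122*(-5) - 1/78 = -610 - 1/78 = -47581/78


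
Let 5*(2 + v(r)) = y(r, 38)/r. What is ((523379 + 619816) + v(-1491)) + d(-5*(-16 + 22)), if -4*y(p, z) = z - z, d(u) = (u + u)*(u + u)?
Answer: 1146793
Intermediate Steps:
d(u) = 4*u**2 (d(u) = (2*u)*(2*u) = 4*u**2)
y(p, z) = 0 (y(p, z) = -(z - z)/4 = -1/4*0 = 0)
v(r) = -2 (v(r) = -2 + (0/r)/5 = -2 + (1/5)*0 = -2 + 0 = -2)
((523379 + 619816) + v(-1491)) + d(-5*(-16 + 22)) = ((523379 + 619816) - 2) + 4*(-5*(-16 + 22))**2 = (1143195 - 2) + 4*(-5*6)**2 = 1143193 + 4*(-30)**2 = 1143193 + 4*900 = 1143193 + 3600 = 1146793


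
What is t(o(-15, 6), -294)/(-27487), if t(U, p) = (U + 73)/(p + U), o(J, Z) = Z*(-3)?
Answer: 55/8575944 ≈ 6.4133e-6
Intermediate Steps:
o(J, Z) = -3*Z
t(U, p) = (73 + U)/(U + p)
t(o(-15, 6), -294)/(-27487) = ((73 - 3*6)/(-3*6 - 294))/(-27487) = ((73 - 18)/(-18 - 294))*(-1/27487) = (55/(-312))*(-1/27487) = -1/312*55*(-1/27487) = -55/312*(-1/27487) = 55/8575944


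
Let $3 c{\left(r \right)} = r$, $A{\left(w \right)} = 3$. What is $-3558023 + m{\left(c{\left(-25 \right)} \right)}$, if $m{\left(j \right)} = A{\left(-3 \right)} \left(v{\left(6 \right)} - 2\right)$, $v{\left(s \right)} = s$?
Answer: $-3558011$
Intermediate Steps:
$c{\left(r \right)} = \frac{r}{3}$
$m{\left(j \right)} = 12$ ($m{\left(j \right)} = 3 \left(6 - 2\right) = 3 \cdot 4 = 12$)
$-3558023 + m{\left(c{\left(-25 \right)} \right)} = -3558023 + 12 = -3558011$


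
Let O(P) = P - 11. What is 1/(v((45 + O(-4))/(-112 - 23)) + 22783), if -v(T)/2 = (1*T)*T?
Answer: 81/1845415 ≈ 4.3893e-5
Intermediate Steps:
O(P) = -11 + P
v(T) = -2*T² (v(T) = -2*1*T*T = -2*T*T = -2*T²)
1/(v((45 + O(-4))/(-112 - 23)) + 22783) = 1/(-2*(45 + (-11 - 4))²/(-112 - 23)² + 22783) = 1/(-2*(45 - 15)²/18225 + 22783) = 1/(-2*(30*(-1/135))² + 22783) = 1/(-2*(-2/9)² + 22783) = 1/(-2*4/81 + 22783) = 1/(-8/81 + 22783) = 1/(1845415/81) = 81/1845415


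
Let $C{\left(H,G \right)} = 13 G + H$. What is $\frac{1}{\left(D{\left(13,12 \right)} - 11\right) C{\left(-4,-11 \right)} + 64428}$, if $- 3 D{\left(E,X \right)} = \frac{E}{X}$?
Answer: $\frac{12}{793177} \approx 1.5129 \cdot 10^{-5}$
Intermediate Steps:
$D{\left(E,X \right)} = - \frac{E}{3 X}$ ($D{\left(E,X \right)} = - \frac{E \frac{1}{X}}{3} = - \frac{E}{3 X}$)
$C{\left(H,G \right)} = H + 13 G$
$\frac{1}{\left(D{\left(13,12 \right)} - 11\right) C{\left(-4,-11 \right)} + 64428} = \frac{1}{\left(\left(- \frac{1}{3}\right) 13 \cdot \frac{1}{12} - 11\right) \left(-4 + 13 \left(-11\right)\right) + 64428} = \frac{1}{\left(\left(- \frac{1}{3}\right) 13 \cdot \frac{1}{12} - 11\right) \left(-4 - 143\right) + 64428} = \frac{1}{\left(- \frac{13}{36} - 11\right) \left(-147\right) + 64428} = \frac{1}{\left(- \frac{409}{36}\right) \left(-147\right) + 64428} = \frac{1}{\frac{20041}{12} + 64428} = \frac{1}{\frac{793177}{12}} = \frac{12}{793177}$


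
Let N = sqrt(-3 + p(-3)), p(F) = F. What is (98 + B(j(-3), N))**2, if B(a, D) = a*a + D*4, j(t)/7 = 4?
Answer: 777828 + 7056*I*sqrt(6) ≈ 7.7783e+5 + 17284.0*I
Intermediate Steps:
j(t) = 28 (j(t) = 7*4 = 28)
N = I*sqrt(6) (N = sqrt(-3 - 3) = sqrt(-6) = I*sqrt(6) ≈ 2.4495*I)
B(a, D) = a**2 + 4*D
(98 + B(j(-3), N))**2 = (98 + (28**2 + 4*(I*sqrt(6))))**2 = (98 + (784 + 4*I*sqrt(6)))**2 = (882 + 4*I*sqrt(6))**2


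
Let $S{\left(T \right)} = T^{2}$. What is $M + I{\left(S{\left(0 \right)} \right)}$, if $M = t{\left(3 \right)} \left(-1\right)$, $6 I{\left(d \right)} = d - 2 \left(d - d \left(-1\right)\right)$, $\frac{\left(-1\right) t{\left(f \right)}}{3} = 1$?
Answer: $3$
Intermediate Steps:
$t{\left(f \right)} = -3$ ($t{\left(f \right)} = \left(-3\right) 1 = -3$)
$I{\left(d \right)} = - \frac{d}{2}$ ($I{\left(d \right)} = \frac{d - 2 \left(d - d \left(-1\right)\right)}{6} = \frac{d - 2 \left(d - - d\right)}{6} = \frac{d - 2 \left(d + d\right)}{6} = \frac{d - 2 \cdot 2 d}{6} = \frac{d - 4 d}{6} = \frac{\left(-3\right) d}{6} = - \frac{d}{2}$)
$M = 3$ ($M = \left(-3\right) \left(-1\right) = 3$)
$M + I{\left(S{\left(0 \right)} \right)} = 3 - \frac{0^{2}}{2} = 3 - 0 = 3 + 0 = 3$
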